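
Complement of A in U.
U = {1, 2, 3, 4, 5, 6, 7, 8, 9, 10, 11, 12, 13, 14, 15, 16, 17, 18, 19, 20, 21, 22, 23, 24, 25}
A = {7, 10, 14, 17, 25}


Aᶜ = U \ A = elements in U but not in A
U = {1, 2, 3, 4, 5, 6, 7, 8, 9, 10, 11, 12, 13, 14, 15, 16, 17, 18, 19, 20, 21, 22, 23, 24, 25}
A = {7, 10, 14, 17, 25}
Aᶜ = {1, 2, 3, 4, 5, 6, 8, 9, 11, 12, 13, 15, 16, 18, 19, 20, 21, 22, 23, 24}

Aᶜ = {1, 2, 3, 4, 5, 6, 8, 9, 11, 12, 13, 15, 16, 18, 19, 20, 21, 22, 23, 24}


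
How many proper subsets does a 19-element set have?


Total subsets = 2^n = 2^19 = 524288
Proper subsets exclude the set itself: 2^n - 1
= 524288 - 1
= 524287

Number of proper subsets = 524287


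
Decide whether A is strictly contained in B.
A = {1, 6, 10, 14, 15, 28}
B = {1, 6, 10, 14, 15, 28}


A ⊂ B requires: A ⊆ B AND A ≠ B.
A ⊆ B? Yes
A = B? Yes
A = B, so A is not a PROPER subset.

No, A is not a proper subset of B


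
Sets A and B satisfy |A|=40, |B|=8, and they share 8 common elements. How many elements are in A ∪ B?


|A ∪ B| = |A| + |B| - |A ∩ B|
= 40 + 8 - 8
= 40

|A ∪ B| = 40


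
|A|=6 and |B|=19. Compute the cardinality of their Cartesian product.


|A × B| = |A| × |B|
= 6 × 19
= 114

|A × B| = 114


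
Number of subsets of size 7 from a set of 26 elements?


C(n,k) = n! / (k!(n-k)!)
C(26,7) = 26! / (7!19!)
= 657800

C(26,7) = 657800


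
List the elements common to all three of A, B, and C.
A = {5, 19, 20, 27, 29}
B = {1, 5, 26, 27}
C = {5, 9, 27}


A ∩ B = {5, 27}
(A ∩ B) ∩ C = {5, 27}

A ∩ B ∩ C = {5, 27}


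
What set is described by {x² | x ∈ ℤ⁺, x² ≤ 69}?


Checking each candidate:
Condition: positive perfect squares ≤ 69
Result = {1, 4, 9, 16, 25, 36, 49, 64}

{1, 4, 9, 16, 25, 36, 49, 64}


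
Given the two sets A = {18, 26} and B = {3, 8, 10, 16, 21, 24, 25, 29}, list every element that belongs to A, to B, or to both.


A ∪ B = all elements in A or B (or both)
A = {18, 26}
B = {3, 8, 10, 16, 21, 24, 25, 29}
A ∪ B = {3, 8, 10, 16, 18, 21, 24, 25, 26, 29}

A ∪ B = {3, 8, 10, 16, 18, 21, 24, 25, 26, 29}


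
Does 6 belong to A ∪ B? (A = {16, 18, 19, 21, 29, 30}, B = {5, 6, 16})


A = {16, 18, 19, 21, 29, 30}, B = {5, 6, 16}
A ∪ B = all elements in A or B
A ∪ B = {5, 6, 16, 18, 19, 21, 29, 30}
Checking if 6 ∈ A ∪ B
6 is in A ∪ B → True

6 ∈ A ∪ B


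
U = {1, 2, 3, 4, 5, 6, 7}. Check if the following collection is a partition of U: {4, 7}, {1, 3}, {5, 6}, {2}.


A partition requires: (1) non-empty parts, (2) pairwise disjoint, (3) union = U
Parts: {4, 7}, {1, 3}, {5, 6}, {2}
Union of parts: {1, 2, 3, 4, 5, 6, 7}
U = {1, 2, 3, 4, 5, 6, 7}
All non-empty? True
Pairwise disjoint? True
Covers U? True

Yes, valid partition


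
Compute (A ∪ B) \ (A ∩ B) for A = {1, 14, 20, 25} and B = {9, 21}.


A △ B = (A \ B) ∪ (B \ A) = elements in exactly one of A or B
A \ B = {1, 14, 20, 25}
B \ A = {9, 21}
A △ B = {1, 9, 14, 20, 21, 25}

A △ B = {1, 9, 14, 20, 21, 25}


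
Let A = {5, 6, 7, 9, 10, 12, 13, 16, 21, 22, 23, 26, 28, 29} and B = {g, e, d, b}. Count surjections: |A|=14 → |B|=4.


n = |A| = 14, k = |B| = 4. Surjections via inclusion-exclusion:
S(n,k) = Σ(-1)^i × C(k,i) × (k-i)^n, i=0 to k
i=0: (-1)^0×C(4,0)×4^14 = 268435456
i=1: (-1)^1×C(4,1)×3^14 = -19131876
i=2: (-1)^2×C(4,2)×2^14 = 98304
i=3: (-1)^3×C(4,3)×1^14 = -4
i=4: (-1)^4×C(4,4)×0^14 = 0
Total = 249401880

Number of surjections = 249401880


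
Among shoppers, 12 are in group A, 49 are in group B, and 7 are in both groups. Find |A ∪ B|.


|A ∪ B| = |A| + |B| - |A ∩ B|
= 12 + 49 - 7
= 54

|A ∪ B| = 54


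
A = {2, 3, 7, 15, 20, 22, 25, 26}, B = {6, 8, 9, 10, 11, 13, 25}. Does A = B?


Two sets are equal iff they have exactly the same elements.
A = {2, 3, 7, 15, 20, 22, 25, 26}
B = {6, 8, 9, 10, 11, 13, 25}
Differences: {2, 3, 6, 7, 8, 9, 10, 11, 13, 15, 20, 22, 26}
A ≠ B

No, A ≠ B


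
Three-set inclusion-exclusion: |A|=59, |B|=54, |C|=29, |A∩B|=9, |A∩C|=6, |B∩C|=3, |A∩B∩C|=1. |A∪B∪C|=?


|A∪B∪C| = |A|+|B|+|C| - |A∩B|-|A∩C|-|B∩C| + |A∩B∩C|
= 59+54+29 - 9-6-3 + 1
= 142 - 18 + 1
= 125

|A ∪ B ∪ C| = 125


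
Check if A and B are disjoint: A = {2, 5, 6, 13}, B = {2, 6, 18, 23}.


Disjoint means A ∩ B = ∅.
A ∩ B = {2, 6}
A ∩ B ≠ ∅, so A and B are NOT disjoint.

No, A and B are not disjoint (A ∩ B = {2, 6})


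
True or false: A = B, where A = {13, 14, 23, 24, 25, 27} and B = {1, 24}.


Two sets are equal iff they have exactly the same elements.
A = {13, 14, 23, 24, 25, 27}
B = {1, 24}
Differences: {1, 13, 14, 23, 25, 27}
A ≠ B

No, A ≠ B


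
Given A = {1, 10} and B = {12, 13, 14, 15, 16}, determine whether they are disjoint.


Disjoint means A ∩ B = ∅.
A ∩ B = ∅
A ∩ B = ∅, so A and B are disjoint.

Yes, A and B are disjoint


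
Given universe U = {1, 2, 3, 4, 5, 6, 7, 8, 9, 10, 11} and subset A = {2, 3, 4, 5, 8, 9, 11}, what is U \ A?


Aᶜ = U \ A = elements in U but not in A
U = {1, 2, 3, 4, 5, 6, 7, 8, 9, 10, 11}
A = {2, 3, 4, 5, 8, 9, 11}
Aᶜ = {1, 6, 7, 10}

Aᶜ = {1, 6, 7, 10}


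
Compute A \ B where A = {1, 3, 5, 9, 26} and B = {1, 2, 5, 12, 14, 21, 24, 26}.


A \ B = elements in A but not in B
A = {1, 3, 5, 9, 26}
B = {1, 2, 5, 12, 14, 21, 24, 26}
Remove from A any elements in B
A \ B = {3, 9}

A \ B = {3, 9}


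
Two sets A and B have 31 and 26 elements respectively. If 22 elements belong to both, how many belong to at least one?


|A ∪ B| = |A| + |B| - |A ∩ B|
= 31 + 26 - 22
= 35

|A ∪ B| = 35


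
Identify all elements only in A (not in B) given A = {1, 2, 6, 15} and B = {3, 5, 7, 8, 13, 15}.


A = {1, 2, 6, 15}
B = {3, 5, 7, 8, 13, 15}
Region: only in A (not in B)
Elements: {1, 2, 6}

Elements only in A (not in B): {1, 2, 6}


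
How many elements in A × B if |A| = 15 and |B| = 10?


|A × B| = |A| × |B|
= 15 × 10
= 150

|A × B| = 150


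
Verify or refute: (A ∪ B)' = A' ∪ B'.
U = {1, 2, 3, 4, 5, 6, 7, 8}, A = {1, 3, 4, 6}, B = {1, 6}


LHS: A ∪ B = {1, 3, 4, 6}
(A ∪ B)' = U \ (A ∪ B) = {2, 5, 7, 8}
A' = {2, 5, 7, 8}, B' = {2, 3, 4, 5, 7, 8}
Claimed RHS: A' ∪ B' = {2, 3, 4, 5, 7, 8}
Identity is INVALID: LHS = {2, 5, 7, 8} but the RHS claimed here equals {2, 3, 4, 5, 7, 8}. The correct form is (A ∪ B)' = A' ∩ B'.

Identity is invalid: (A ∪ B)' = {2, 5, 7, 8} but A' ∪ B' = {2, 3, 4, 5, 7, 8}. The correct De Morgan law is (A ∪ B)' = A' ∩ B'.


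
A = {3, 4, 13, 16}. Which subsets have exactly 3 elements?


|A| = 4, so A has C(4,3) = 4 subsets of size 3.
Enumerate by choosing 3 elements from A at a time:
{3, 4, 13}, {3, 4, 16}, {3, 13, 16}, {4, 13, 16}

3-element subsets (4 total): {3, 4, 13}, {3, 4, 16}, {3, 13, 16}, {4, 13, 16}


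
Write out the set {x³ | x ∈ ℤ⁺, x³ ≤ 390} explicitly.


Checking each candidate:
Condition: positive perfect cubes ≤ 390
Result = {1, 8, 27, 64, 125, 216, 343}

{1, 8, 27, 64, 125, 216, 343}


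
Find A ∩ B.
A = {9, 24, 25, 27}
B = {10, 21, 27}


A ∩ B = elements in both A and B
A = {9, 24, 25, 27}
B = {10, 21, 27}
A ∩ B = {27}

A ∩ B = {27}


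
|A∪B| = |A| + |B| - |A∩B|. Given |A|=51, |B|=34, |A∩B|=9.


|A ∪ B| = |A| + |B| - |A ∩ B|
= 51 + 34 - 9
= 76

|A ∪ B| = 76


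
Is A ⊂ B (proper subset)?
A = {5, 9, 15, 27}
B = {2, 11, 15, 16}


A ⊂ B requires: A ⊆ B AND A ≠ B.
A ⊆ B? No
A ⊄ B, so A is not a proper subset.

No, A is not a proper subset of B


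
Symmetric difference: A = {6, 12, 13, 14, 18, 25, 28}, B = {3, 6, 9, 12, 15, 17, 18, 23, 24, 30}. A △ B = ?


A △ B = (A \ B) ∪ (B \ A) = elements in exactly one of A or B
A \ B = {13, 14, 25, 28}
B \ A = {3, 9, 15, 17, 23, 24, 30}
A △ B = {3, 9, 13, 14, 15, 17, 23, 24, 25, 28, 30}

A △ B = {3, 9, 13, 14, 15, 17, 23, 24, 25, 28, 30}


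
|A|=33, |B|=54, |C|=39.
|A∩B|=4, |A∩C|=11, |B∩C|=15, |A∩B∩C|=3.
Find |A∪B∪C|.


|A∪B∪C| = |A|+|B|+|C| - |A∩B|-|A∩C|-|B∩C| + |A∩B∩C|
= 33+54+39 - 4-11-15 + 3
= 126 - 30 + 3
= 99

|A ∪ B ∪ C| = 99


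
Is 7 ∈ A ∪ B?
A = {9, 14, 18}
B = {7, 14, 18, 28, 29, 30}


A = {9, 14, 18}, B = {7, 14, 18, 28, 29, 30}
A ∪ B = all elements in A or B
A ∪ B = {7, 9, 14, 18, 28, 29, 30}
Checking if 7 ∈ A ∪ B
7 is in A ∪ B → True

7 ∈ A ∪ B


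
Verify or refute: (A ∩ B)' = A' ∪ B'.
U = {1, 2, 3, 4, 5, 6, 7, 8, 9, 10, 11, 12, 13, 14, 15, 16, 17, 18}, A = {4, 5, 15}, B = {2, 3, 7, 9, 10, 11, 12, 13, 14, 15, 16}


LHS: A ∩ B = {15}
(A ∩ B)' = U \ (A ∩ B) = {1, 2, 3, 4, 5, 6, 7, 8, 9, 10, 11, 12, 13, 14, 16, 17, 18}
A' = {1, 2, 3, 6, 7, 8, 9, 10, 11, 12, 13, 14, 16, 17, 18}, B' = {1, 4, 5, 6, 8, 17, 18}
Claimed RHS: A' ∪ B' = {1, 2, 3, 4, 5, 6, 7, 8, 9, 10, 11, 12, 13, 14, 16, 17, 18}
Identity is VALID: LHS = RHS = {1, 2, 3, 4, 5, 6, 7, 8, 9, 10, 11, 12, 13, 14, 16, 17, 18} ✓

Identity is valid. (A ∩ B)' = A' ∪ B' = {1, 2, 3, 4, 5, 6, 7, 8, 9, 10, 11, 12, 13, 14, 16, 17, 18}


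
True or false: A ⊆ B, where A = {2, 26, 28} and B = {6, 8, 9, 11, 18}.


A ⊆ B means every element of A is in B.
Elements in A not in B: {2, 26, 28}
So A ⊄ B.

No, A ⊄ B


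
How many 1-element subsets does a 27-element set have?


C(n,k) = n! / (k!(n-k)!)
C(27,1) = 27! / (1!26!)
= 27

C(27,1) = 27


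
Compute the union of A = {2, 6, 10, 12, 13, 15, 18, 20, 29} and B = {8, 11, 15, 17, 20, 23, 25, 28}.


A ∪ B = all elements in A or B (or both)
A = {2, 6, 10, 12, 13, 15, 18, 20, 29}
B = {8, 11, 15, 17, 20, 23, 25, 28}
A ∪ B = {2, 6, 8, 10, 11, 12, 13, 15, 17, 18, 20, 23, 25, 28, 29}

A ∪ B = {2, 6, 8, 10, 11, 12, 13, 15, 17, 18, 20, 23, 25, 28, 29}


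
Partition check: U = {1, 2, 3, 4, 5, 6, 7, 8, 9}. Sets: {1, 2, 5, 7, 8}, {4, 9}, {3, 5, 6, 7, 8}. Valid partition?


A partition requires: (1) non-empty parts, (2) pairwise disjoint, (3) union = U
Parts: {1, 2, 5, 7, 8}, {4, 9}, {3, 5, 6, 7, 8}
Union of parts: {1, 2, 3, 4, 5, 6, 7, 8, 9}
U = {1, 2, 3, 4, 5, 6, 7, 8, 9}
All non-empty? True
Pairwise disjoint? False
Covers U? True

No, not a valid partition


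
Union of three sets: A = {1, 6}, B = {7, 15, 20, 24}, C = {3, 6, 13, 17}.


A ∪ B = {1, 6, 7, 15, 20, 24}
(A ∪ B) ∪ C = {1, 3, 6, 7, 13, 15, 17, 20, 24}

A ∪ B ∪ C = {1, 3, 6, 7, 13, 15, 17, 20, 24}


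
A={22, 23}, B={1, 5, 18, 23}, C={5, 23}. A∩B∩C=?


A ∩ B = {23}
(A ∩ B) ∩ C = {23}

A ∩ B ∩ C = {23}


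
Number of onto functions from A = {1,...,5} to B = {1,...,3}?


n = |A| = 5, k = |B| = 3. Surjections via inclusion-exclusion:
S(n,k) = Σ(-1)^i × C(k,i) × (k-i)^n, i=0 to k
i=0: (-1)^0×C(3,0)×3^5 = 243
i=1: (-1)^1×C(3,1)×2^5 = -96
i=2: (-1)^2×C(3,2)×1^5 = 3
i=3: (-1)^3×C(3,3)×0^5 = 0
Total = 150

Number of surjections = 150


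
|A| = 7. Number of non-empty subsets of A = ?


Total subsets = 2^n = 2^7 = 128
Non-empty subsets exclude the empty set: 2^n - 1
= 128 - 1
= 127

Number of non-empty subsets = 127


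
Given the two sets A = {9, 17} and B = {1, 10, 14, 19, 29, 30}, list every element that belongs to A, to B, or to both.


A ∪ B = all elements in A or B (or both)
A = {9, 17}
B = {1, 10, 14, 19, 29, 30}
A ∪ B = {1, 9, 10, 14, 17, 19, 29, 30}

A ∪ B = {1, 9, 10, 14, 17, 19, 29, 30}


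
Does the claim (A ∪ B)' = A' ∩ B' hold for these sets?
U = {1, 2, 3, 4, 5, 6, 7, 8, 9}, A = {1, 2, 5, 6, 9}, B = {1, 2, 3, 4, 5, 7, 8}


LHS: A ∪ B = {1, 2, 3, 4, 5, 6, 7, 8, 9}
(A ∪ B)' = U \ (A ∪ B) = ∅
A' = {3, 4, 7, 8}, B' = {6, 9}
Claimed RHS: A' ∩ B' = ∅
Identity is VALID: LHS = RHS = ∅ ✓

Identity is valid. (A ∪ B)' = A' ∩ B' = ∅


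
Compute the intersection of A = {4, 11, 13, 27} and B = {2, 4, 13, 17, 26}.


A ∩ B = elements in both A and B
A = {4, 11, 13, 27}
B = {2, 4, 13, 17, 26}
A ∩ B = {4, 13}

A ∩ B = {4, 13}


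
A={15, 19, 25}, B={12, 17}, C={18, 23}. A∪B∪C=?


A ∪ B = {12, 15, 17, 19, 25}
(A ∪ B) ∪ C = {12, 15, 17, 18, 19, 23, 25}

A ∪ B ∪ C = {12, 15, 17, 18, 19, 23, 25}


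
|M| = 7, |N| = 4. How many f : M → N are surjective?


n = |M| = 7, k = |N| = 4. Surjections via inclusion-exclusion:
S(n,k) = Σ(-1)^i × C(k,i) × (k-i)^n, i=0 to k
i=0: (-1)^0×C(4,0)×4^7 = 16384
i=1: (-1)^1×C(4,1)×3^7 = -8748
i=2: (-1)^2×C(4,2)×2^7 = 768
i=3: (-1)^3×C(4,3)×1^7 = -4
i=4: (-1)^4×C(4,4)×0^7 = 0
Total = 8400

Number of surjections = 8400


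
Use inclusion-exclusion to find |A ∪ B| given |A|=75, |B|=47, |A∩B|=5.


|A ∪ B| = |A| + |B| - |A ∩ B|
= 75 + 47 - 5
= 117

|A ∪ B| = 117


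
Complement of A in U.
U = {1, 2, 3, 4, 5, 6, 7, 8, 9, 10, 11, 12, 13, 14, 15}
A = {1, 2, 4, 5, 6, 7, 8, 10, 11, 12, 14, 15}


Aᶜ = U \ A = elements in U but not in A
U = {1, 2, 3, 4, 5, 6, 7, 8, 9, 10, 11, 12, 13, 14, 15}
A = {1, 2, 4, 5, 6, 7, 8, 10, 11, 12, 14, 15}
Aᶜ = {3, 9, 13}

Aᶜ = {3, 9, 13}


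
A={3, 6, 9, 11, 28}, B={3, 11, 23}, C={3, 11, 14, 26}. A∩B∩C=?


A ∩ B = {3, 11}
(A ∩ B) ∩ C = {3, 11}

A ∩ B ∩ C = {3, 11}


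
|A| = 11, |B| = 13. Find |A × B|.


|A × B| = |A| × |B|
= 11 × 13
= 143

|A × B| = 143


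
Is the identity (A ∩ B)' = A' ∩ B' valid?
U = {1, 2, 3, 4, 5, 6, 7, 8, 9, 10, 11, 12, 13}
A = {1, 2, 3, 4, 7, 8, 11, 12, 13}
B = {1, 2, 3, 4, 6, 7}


LHS: A ∩ B = {1, 2, 3, 4, 7}
(A ∩ B)' = U \ (A ∩ B) = {5, 6, 8, 9, 10, 11, 12, 13}
A' = {5, 6, 9, 10}, B' = {5, 8, 9, 10, 11, 12, 13}
Claimed RHS: A' ∩ B' = {5, 9, 10}
Identity is INVALID: LHS = {5, 6, 8, 9, 10, 11, 12, 13} but the RHS claimed here equals {5, 9, 10}. The correct form is (A ∩ B)' = A' ∪ B'.

Identity is invalid: (A ∩ B)' = {5, 6, 8, 9, 10, 11, 12, 13} but A' ∩ B' = {5, 9, 10}. The correct De Morgan law is (A ∩ B)' = A' ∪ B'.


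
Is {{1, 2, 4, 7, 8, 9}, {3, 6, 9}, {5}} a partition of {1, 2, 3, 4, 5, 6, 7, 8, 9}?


A partition requires: (1) non-empty parts, (2) pairwise disjoint, (3) union = U
Parts: {1, 2, 4, 7, 8, 9}, {3, 6, 9}, {5}
Union of parts: {1, 2, 3, 4, 5, 6, 7, 8, 9}
U = {1, 2, 3, 4, 5, 6, 7, 8, 9}
All non-empty? True
Pairwise disjoint? False
Covers U? True

No, not a valid partition


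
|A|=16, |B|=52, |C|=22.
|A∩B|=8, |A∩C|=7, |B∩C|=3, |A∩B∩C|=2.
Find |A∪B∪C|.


|A∪B∪C| = |A|+|B|+|C| - |A∩B|-|A∩C|-|B∩C| + |A∩B∩C|
= 16+52+22 - 8-7-3 + 2
= 90 - 18 + 2
= 74

|A ∪ B ∪ C| = 74


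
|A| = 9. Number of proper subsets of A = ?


Total subsets = 2^n = 2^9 = 512
Proper subsets exclude the set itself: 2^n - 1
= 512 - 1
= 511

Number of proper subsets = 511


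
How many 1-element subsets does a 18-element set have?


C(n,k) = n! / (k!(n-k)!)
C(18,1) = 18! / (1!17!)
= 18

C(18,1) = 18


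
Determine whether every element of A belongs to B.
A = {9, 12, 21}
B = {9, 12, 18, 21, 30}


A ⊆ B means every element of A is in B.
All elements of A are in B.
So A ⊆ B.

Yes, A ⊆ B


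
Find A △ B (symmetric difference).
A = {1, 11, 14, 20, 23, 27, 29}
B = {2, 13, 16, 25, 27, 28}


A △ B = (A \ B) ∪ (B \ A) = elements in exactly one of A or B
A \ B = {1, 11, 14, 20, 23, 29}
B \ A = {2, 13, 16, 25, 28}
A △ B = {1, 2, 11, 13, 14, 16, 20, 23, 25, 28, 29}

A △ B = {1, 2, 11, 13, 14, 16, 20, 23, 25, 28, 29}


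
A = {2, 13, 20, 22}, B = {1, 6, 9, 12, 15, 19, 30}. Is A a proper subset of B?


A ⊂ B requires: A ⊆ B AND A ≠ B.
A ⊆ B? No
A ⊄ B, so A is not a proper subset.

No, A is not a proper subset of B


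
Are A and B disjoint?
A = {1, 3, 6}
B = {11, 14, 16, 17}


Disjoint means A ∩ B = ∅.
A ∩ B = ∅
A ∩ B = ∅, so A and B are disjoint.

Yes, A and B are disjoint


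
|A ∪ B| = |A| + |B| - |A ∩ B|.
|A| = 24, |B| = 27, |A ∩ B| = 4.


|A ∪ B| = |A| + |B| - |A ∩ B|
= 24 + 27 - 4
= 47

|A ∪ B| = 47


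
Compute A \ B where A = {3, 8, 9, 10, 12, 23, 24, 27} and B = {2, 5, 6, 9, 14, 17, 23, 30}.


A \ B = elements in A but not in B
A = {3, 8, 9, 10, 12, 23, 24, 27}
B = {2, 5, 6, 9, 14, 17, 23, 30}
Remove from A any elements in B
A \ B = {3, 8, 10, 12, 24, 27}

A \ B = {3, 8, 10, 12, 24, 27}


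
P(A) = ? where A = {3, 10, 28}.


|A| = 3, so |P(A)| = 2^3 = 8
Enumerate subsets by cardinality (0 to 3):
∅, {3}, {10}, {28}, {3, 10}, {3, 28}, {10, 28}, {3, 10, 28}

P(A) has 8 subsets: ∅, {3}, {10}, {28}, {3, 10}, {3, 28}, {10, 28}, {3, 10, 28}


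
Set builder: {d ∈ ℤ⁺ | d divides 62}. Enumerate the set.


Checking each candidate:
Condition: positive divisors of 62
Result = {1, 2, 31, 62}

{1, 2, 31, 62}


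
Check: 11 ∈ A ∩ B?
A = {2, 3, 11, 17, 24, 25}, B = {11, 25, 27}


A = {2, 3, 11, 17, 24, 25}, B = {11, 25, 27}
A ∩ B = elements in both A and B
A ∩ B = {11, 25}
Checking if 11 ∈ A ∩ B
11 is in A ∩ B → True

11 ∈ A ∩ B


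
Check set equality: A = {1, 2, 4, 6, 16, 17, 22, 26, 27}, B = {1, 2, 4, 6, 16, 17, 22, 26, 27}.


Two sets are equal iff they have exactly the same elements.
A = {1, 2, 4, 6, 16, 17, 22, 26, 27}
B = {1, 2, 4, 6, 16, 17, 22, 26, 27}
Same elements → A = B

Yes, A = B


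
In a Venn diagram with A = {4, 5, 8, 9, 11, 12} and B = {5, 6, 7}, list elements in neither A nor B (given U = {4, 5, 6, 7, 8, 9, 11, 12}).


A = {4, 5, 8, 9, 11, 12}
B = {5, 6, 7}
Region: in neither A nor B (given U = {4, 5, 6, 7, 8, 9, 11, 12})
Elements: ∅

Elements in neither A nor B (given U = {4, 5, 6, 7, 8, 9, 11, 12}): ∅


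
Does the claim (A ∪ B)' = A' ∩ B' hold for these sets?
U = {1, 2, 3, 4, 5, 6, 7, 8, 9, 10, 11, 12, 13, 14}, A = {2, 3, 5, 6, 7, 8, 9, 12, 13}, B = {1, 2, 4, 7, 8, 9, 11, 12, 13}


LHS: A ∪ B = {1, 2, 3, 4, 5, 6, 7, 8, 9, 11, 12, 13}
(A ∪ B)' = U \ (A ∪ B) = {10, 14}
A' = {1, 4, 10, 11, 14}, B' = {3, 5, 6, 10, 14}
Claimed RHS: A' ∩ B' = {10, 14}
Identity is VALID: LHS = RHS = {10, 14} ✓

Identity is valid. (A ∪ B)' = A' ∩ B' = {10, 14}


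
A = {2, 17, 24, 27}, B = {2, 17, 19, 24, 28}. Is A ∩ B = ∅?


Disjoint means A ∩ B = ∅.
A ∩ B = {2, 17, 24}
A ∩ B ≠ ∅, so A and B are NOT disjoint.

No, A and B are not disjoint (A ∩ B = {2, 17, 24})


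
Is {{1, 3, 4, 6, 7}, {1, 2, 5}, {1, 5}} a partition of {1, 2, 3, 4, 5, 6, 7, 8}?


A partition requires: (1) non-empty parts, (2) pairwise disjoint, (3) union = U
Parts: {1, 3, 4, 6, 7}, {1, 2, 5}, {1, 5}
Union of parts: {1, 2, 3, 4, 5, 6, 7}
U = {1, 2, 3, 4, 5, 6, 7, 8}
All non-empty? True
Pairwise disjoint? False
Covers U? False

No, not a valid partition


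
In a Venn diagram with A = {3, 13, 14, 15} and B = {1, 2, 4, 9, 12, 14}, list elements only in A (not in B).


A = {3, 13, 14, 15}
B = {1, 2, 4, 9, 12, 14}
Region: only in A (not in B)
Elements: {3, 13, 15}

Elements only in A (not in B): {3, 13, 15}


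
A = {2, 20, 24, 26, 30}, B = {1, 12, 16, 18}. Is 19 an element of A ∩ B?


A = {2, 20, 24, 26, 30}, B = {1, 12, 16, 18}
A ∩ B = elements in both A and B
A ∩ B = ∅
Checking if 19 ∈ A ∩ B
19 is not in A ∩ B → False

19 ∉ A ∩ B


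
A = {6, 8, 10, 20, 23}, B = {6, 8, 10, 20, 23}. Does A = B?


Two sets are equal iff they have exactly the same elements.
A = {6, 8, 10, 20, 23}
B = {6, 8, 10, 20, 23}
Same elements → A = B

Yes, A = B


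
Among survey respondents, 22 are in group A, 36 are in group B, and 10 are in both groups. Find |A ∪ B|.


|A ∪ B| = |A| + |B| - |A ∩ B|
= 22 + 36 - 10
= 48

|A ∪ B| = 48


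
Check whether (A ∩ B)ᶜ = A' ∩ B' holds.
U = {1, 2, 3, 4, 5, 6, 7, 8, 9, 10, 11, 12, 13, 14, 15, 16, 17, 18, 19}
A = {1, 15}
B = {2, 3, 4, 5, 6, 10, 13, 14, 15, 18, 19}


LHS: A ∩ B = {15}
(A ∩ B)' = U \ (A ∩ B) = {1, 2, 3, 4, 5, 6, 7, 8, 9, 10, 11, 12, 13, 14, 16, 17, 18, 19}
A' = {2, 3, 4, 5, 6, 7, 8, 9, 10, 11, 12, 13, 14, 16, 17, 18, 19}, B' = {1, 7, 8, 9, 11, 12, 16, 17}
Claimed RHS: A' ∩ B' = {7, 8, 9, 11, 12, 16, 17}
Identity is INVALID: LHS = {1, 2, 3, 4, 5, 6, 7, 8, 9, 10, 11, 12, 13, 14, 16, 17, 18, 19} but the RHS claimed here equals {7, 8, 9, 11, 12, 16, 17}. The correct form is (A ∩ B)' = A' ∪ B'.

Identity is invalid: (A ∩ B)' = {1, 2, 3, 4, 5, 6, 7, 8, 9, 10, 11, 12, 13, 14, 16, 17, 18, 19} but A' ∩ B' = {7, 8, 9, 11, 12, 16, 17}. The correct De Morgan law is (A ∩ B)' = A' ∪ B'.


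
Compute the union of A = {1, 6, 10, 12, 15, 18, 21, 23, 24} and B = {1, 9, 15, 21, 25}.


A ∪ B = all elements in A or B (or both)
A = {1, 6, 10, 12, 15, 18, 21, 23, 24}
B = {1, 9, 15, 21, 25}
A ∪ B = {1, 6, 9, 10, 12, 15, 18, 21, 23, 24, 25}

A ∪ B = {1, 6, 9, 10, 12, 15, 18, 21, 23, 24, 25}


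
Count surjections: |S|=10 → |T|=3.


n = |S| = 10, k = |T| = 3. Surjections via inclusion-exclusion:
S(n,k) = Σ(-1)^i × C(k,i) × (k-i)^n, i=0 to k
i=0: (-1)^0×C(3,0)×3^10 = 59049
i=1: (-1)^1×C(3,1)×2^10 = -3072
i=2: (-1)^2×C(3,2)×1^10 = 3
i=3: (-1)^3×C(3,3)×0^10 = 0
Total = 55980

Number of surjections = 55980


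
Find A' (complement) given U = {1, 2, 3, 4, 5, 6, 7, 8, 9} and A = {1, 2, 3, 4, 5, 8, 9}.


Aᶜ = U \ A = elements in U but not in A
U = {1, 2, 3, 4, 5, 6, 7, 8, 9}
A = {1, 2, 3, 4, 5, 8, 9}
Aᶜ = {6, 7}

Aᶜ = {6, 7}


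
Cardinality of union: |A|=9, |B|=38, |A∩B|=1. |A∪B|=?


|A ∪ B| = |A| + |B| - |A ∩ B|
= 9 + 38 - 1
= 46

|A ∪ B| = 46


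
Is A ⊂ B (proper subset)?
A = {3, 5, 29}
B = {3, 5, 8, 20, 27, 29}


A ⊂ B requires: A ⊆ B AND A ≠ B.
A ⊆ B? Yes
A = B? No
A ⊂ B: Yes (A is a proper subset of B)

Yes, A ⊂ B


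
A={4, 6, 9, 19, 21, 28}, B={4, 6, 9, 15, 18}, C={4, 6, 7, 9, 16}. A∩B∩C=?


A ∩ B = {4, 6, 9}
(A ∩ B) ∩ C = {4, 6, 9}

A ∩ B ∩ C = {4, 6, 9}


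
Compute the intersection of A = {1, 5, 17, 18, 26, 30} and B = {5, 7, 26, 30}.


A ∩ B = elements in both A and B
A = {1, 5, 17, 18, 26, 30}
B = {5, 7, 26, 30}
A ∩ B = {5, 26, 30}

A ∩ B = {5, 26, 30}


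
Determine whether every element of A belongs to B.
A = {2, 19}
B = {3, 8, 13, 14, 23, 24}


A ⊆ B means every element of A is in B.
Elements in A not in B: {2, 19}
So A ⊄ B.

No, A ⊄ B


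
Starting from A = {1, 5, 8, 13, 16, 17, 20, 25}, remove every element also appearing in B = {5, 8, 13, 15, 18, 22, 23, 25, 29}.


A \ B = elements in A but not in B
A = {1, 5, 8, 13, 16, 17, 20, 25}
B = {5, 8, 13, 15, 18, 22, 23, 25, 29}
Remove from A any elements in B
A \ B = {1, 16, 17, 20}

A \ B = {1, 16, 17, 20}


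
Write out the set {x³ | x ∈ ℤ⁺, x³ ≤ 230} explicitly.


Checking each candidate:
Condition: positive perfect cubes ≤ 230
Result = {1, 8, 27, 64, 125, 216}

{1, 8, 27, 64, 125, 216}


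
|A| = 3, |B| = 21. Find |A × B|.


|A × B| = |A| × |B|
= 3 × 21
= 63

|A × B| = 63


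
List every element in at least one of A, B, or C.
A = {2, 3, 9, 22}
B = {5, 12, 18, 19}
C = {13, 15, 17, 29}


A ∪ B = {2, 3, 5, 9, 12, 18, 19, 22}
(A ∪ B) ∪ C = {2, 3, 5, 9, 12, 13, 15, 17, 18, 19, 22, 29}

A ∪ B ∪ C = {2, 3, 5, 9, 12, 13, 15, 17, 18, 19, 22, 29}


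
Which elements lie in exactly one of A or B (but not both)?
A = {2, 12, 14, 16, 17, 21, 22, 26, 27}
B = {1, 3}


A △ B = (A \ B) ∪ (B \ A) = elements in exactly one of A or B
A \ B = {2, 12, 14, 16, 17, 21, 22, 26, 27}
B \ A = {1, 3}
A △ B = {1, 2, 3, 12, 14, 16, 17, 21, 22, 26, 27}

A △ B = {1, 2, 3, 12, 14, 16, 17, 21, 22, 26, 27}


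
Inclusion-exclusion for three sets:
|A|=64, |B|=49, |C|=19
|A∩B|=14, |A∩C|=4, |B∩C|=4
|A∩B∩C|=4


|A∪B∪C| = |A|+|B|+|C| - |A∩B|-|A∩C|-|B∩C| + |A∩B∩C|
= 64+49+19 - 14-4-4 + 4
= 132 - 22 + 4
= 114

|A ∪ B ∪ C| = 114


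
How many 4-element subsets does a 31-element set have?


C(n,k) = n! / (k!(n-k)!)
C(31,4) = 31! / (4!27!)
= 31465

C(31,4) = 31465


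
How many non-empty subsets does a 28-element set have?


Total subsets = 2^n = 2^28 = 268435456
Non-empty subsets exclude the empty set: 2^n - 1
= 268435456 - 1
= 268435455

Number of non-empty subsets = 268435455


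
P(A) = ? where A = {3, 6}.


|A| = 2, so |P(A)| = 2^2 = 4
Enumerate subsets by cardinality (0 to 2):
∅, {3}, {6}, {3, 6}

P(A) has 4 subsets: ∅, {3}, {6}, {3, 6}


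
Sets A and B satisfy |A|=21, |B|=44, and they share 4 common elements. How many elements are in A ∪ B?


|A ∪ B| = |A| + |B| - |A ∩ B|
= 21 + 44 - 4
= 61

|A ∪ B| = 61


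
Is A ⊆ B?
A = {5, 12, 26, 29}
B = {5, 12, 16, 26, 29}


A ⊆ B means every element of A is in B.
All elements of A are in B.
So A ⊆ B.

Yes, A ⊆ B


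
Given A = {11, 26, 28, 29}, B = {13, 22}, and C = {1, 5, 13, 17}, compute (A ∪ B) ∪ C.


A ∪ B = {11, 13, 22, 26, 28, 29}
(A ∪ B) ∪ C = {1, 5, 11, 13, 17, 22, 26, 28, 29}

A ∪ B ∪ C = {1, 5, 11, 13, 17, 22, 26, 28, 29}


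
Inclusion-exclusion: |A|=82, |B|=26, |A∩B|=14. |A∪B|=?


|A ∪ B| = |A| + |B| - |A ∩ B|
= 82 + 26 - 14
= 94

|A ∪ B| = 94


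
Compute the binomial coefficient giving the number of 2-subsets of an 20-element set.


C(n,k) = n! / (k!(n-k)!)
C(20,2) = 20! / (2!18!)
= 190

C(20,2) = 190


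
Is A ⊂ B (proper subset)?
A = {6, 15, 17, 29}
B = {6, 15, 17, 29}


A ⊂ B requires: A ⊆ B AND A ≠ B.
A ⊆ B? Yes
A = B? Yes
A = B, so A is not a PROPER subset.

No, A is not a proper subset of B


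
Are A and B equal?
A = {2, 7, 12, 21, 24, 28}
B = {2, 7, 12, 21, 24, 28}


Two sets are equal iff they have exactly the same elements.
A = {2, 7, 12, 21, 24, 28}
B = {2, 7, 12, 21, 24, 28}
Same elements → A = B

Yes, A = B


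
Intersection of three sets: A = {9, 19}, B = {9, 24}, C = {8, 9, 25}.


A ∩ B = {9}
(A ∩ B) ∩ C = {9}

A ∩ B ∩ C = {9}


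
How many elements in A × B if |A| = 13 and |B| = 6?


|A × B| = |A| × |B|
= 13 × 6
= 78

|A × B| = 78


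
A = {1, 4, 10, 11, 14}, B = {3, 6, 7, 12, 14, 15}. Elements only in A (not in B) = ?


A = {1, 4, 10, 11, 14}
B = {3, 6, 7, 12, 14, 15}
Region: only in A (not in B)
Elements: {1, 4, 10, 11}

Elements only in A (not in B): {1, 4, 10, 11}


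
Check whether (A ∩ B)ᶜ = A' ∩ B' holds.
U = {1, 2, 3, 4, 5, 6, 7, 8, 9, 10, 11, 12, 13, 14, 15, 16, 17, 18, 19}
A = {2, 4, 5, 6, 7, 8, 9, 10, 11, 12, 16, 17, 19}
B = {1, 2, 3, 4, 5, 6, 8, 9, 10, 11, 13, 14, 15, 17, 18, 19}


LHS: A ∩ B = {2, 4, 5, 6, 8, 9, 10, 11, 17, 19}
(A ∩ B)' = U \ (A ∩ B) = {1, 3, 7, 12, 13, 14, 15, 16, 18}
A' = {1, 3, 13, 14, 15, 18}, B' = {7, 12, 16}
Claimed RHS: A' ∩ B' = ∅
Identity is INVALID: LHS = {1, 3, 7, 12, 13, 14, 15, 16, 18} but the RHS claimed here equals ∅. The correct form is (A ∩ B)' = A' ∪ B'.

Identity is invalid: (A ∩ B)' = {1, 3, 7, 12, 13, 14, 15, 16, 18} but A' ∩ B' = ∅. The correct De Morgan law is (A ∩ B)' = A' ∪ B'.


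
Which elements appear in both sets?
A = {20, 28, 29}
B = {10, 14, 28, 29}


A ∩ B = elements in both A and B
A = {20, 28, 29}
B = {10, 14, 28, 29}
A ∩ B = {28, 29}

A ∩ B = {28, 29}


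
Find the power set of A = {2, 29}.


|A| = 2, so |P(A)| = 2^2 = 4
Enumerate subsets by cardinality (0 to 2):
∅, {2}, {29}, {2, 29}

P(A) has 4 subsets: ∅, {2}, {29}, {2, 29}


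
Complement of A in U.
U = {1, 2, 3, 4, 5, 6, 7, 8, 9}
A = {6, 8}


Aᶜ = U \ A = elements in U but not in A
U = {1, 2, 3, 4, 5, 6, 7, 8, 9}
A = {6, 8}
Aᶜ = {1, 2, 3, 4, 5, 7, 9}

Aᶜ = {1, 2, 3, 4, 5, 7, 9}


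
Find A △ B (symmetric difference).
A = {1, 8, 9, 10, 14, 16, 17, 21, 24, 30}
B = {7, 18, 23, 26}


A △ B = (A \ B) ∪ (B \ A) = elements in exactly one of A or B
A \ B = {1, 8, 9, 10, 14, 16, 17, 21, 24, 30}
B \ A = {7, 18, 23, 26}
A △ B = {1, 7, 8, 9, 10, 14, 16, 17, 18, 21, 23, 24, 26, 30}

A △ B = {1, 7, 8, 9, 10, 14, 16, 17, 18, 21, 23, 24, 26, 30}


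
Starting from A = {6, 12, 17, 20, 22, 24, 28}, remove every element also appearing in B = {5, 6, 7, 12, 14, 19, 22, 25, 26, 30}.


A \ B = elements in A but not in B
A = {6, 12, 17, 20, 22, 24, 28}
B = {5, 6, 7, 12, 14, 19, 22, 25, 26, 30}
Remove from A any elements in B
A \ B = {17, 20, 24, 28}

A \ B = {17, 20, 24, 28}


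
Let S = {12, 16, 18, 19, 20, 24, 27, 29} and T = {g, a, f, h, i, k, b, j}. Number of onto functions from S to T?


n = |S| = 8, k = |T| = 8. Surjections via inclusion-exclusion:
S(n,k) = Σ(-1)^i × C(k,i) × (k-i)^n, i=0 to k
i=0: (-1)^0×C(8,0)×8^8 = 16777216
i=1: (-1)^1×C(8,1)×7^8 = -46118408
i=2: (-1)^2×C(8,2)×6^8 = 47029248
i=3: (-1)^3×C(8,3)×5^8 = -21875000
i=4: (-1)^4×C(8,4)×4^8 = 4587520
i=5: (-1)^5×C(8,5)×3^8 = -367416
i=6: (-1)^6×C(8,6)×2^8 = 7168
i=7: (-1)^7×C(8,7)×1^8 = -8
i=8: (-1)^8×C(8,8)×0^8 = 0
Total = 40320

Number of surjections = 40320


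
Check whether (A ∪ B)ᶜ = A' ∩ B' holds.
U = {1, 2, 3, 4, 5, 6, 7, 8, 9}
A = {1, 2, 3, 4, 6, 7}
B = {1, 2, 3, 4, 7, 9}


LHS: A ∪ B = {1, 2, 3, 4, 6, 7, 9}
(A ∪ B)' = U \ (A ∪ B) = {5, 8}
A' = {5, 8, 9}, B' = {5, 6, 8}
Claimed RHS: A' ∩ B' = {5, 8}
Identity is VALID: LHS = RHS = {5, 8} ✓

Identity is valid. (A ∪ B)' = A' ∩ B' = {5, 8}


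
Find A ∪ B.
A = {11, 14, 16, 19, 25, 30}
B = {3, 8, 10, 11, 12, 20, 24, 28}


A ∪ B = all elements in A or B (or both)
A = {11, 14, 16, 19, 25, 30}
B = {3, 8, 10, 11, 12, 20, 24, 28}
A ∪ B = {3, 8, 10, 11, 12, 14, 16, 19, 20, 24, 25, 28, 30}

A ∪ B = {3, 8, 10, 11, 12, 14, 16, 19, 20, 24, 25, 28, 30}


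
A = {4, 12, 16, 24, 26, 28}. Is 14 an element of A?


A = {4, 12, 16, 24, 26, 28}
Checking if 14 is in A
14 is not in A → False

14 ∉ A


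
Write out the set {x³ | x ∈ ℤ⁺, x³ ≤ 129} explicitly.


Checking each candidate:
Condition: positive perfect cubes ≤ 129
Result = {1, 8, 27, 64, 125}

{1, 8, 27, 64, 125}


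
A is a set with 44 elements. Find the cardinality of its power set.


Number of subsets = 2^n
= 2^44
= 17592186044416

|P(A)| = 17592186044416


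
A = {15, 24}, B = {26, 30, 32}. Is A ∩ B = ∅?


Disjoint means A ∩ B = ∅.
A ∩ B = ∅
A ∩ B = ∅, so A and B are disjoint.

Yes, A and B are disjoint


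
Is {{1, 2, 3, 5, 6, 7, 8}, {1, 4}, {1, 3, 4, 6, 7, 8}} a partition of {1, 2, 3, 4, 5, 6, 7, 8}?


A partition requires: (1) non-empty parts, (2) pairwise disjoint, (3) union = U
Parts: {1, 2, 3, 5, 6, 7, 8}, {1, 4}, {1, 3, 4, 6, 7, 8}
Union of parts: {1, 2, 3, 4, 5, 6, 7, 8}
U = {1, 2, 3, 4, 5, 6, 7, 8}
All non-empty? True
Pairwise disjoint? False
Covers U? True

No, not a valid partition


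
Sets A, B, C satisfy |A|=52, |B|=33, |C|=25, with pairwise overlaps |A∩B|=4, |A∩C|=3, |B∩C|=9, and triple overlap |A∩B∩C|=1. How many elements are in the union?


|A∪B∪C| = |A|+|B|+|C| - |A∩B|-|A∩C|-|B∩C| + |A∩B∩C|
= 52+33+25 - 4-3-9 + 1
= 110 - 16 + 1
= 95

|A ∪ B ∪ C| = 95


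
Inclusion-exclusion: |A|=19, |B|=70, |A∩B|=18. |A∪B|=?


|A ∪ B| = |A| + |B| - |A ∩ B|
= 19 + 70 - 18
= 71

|A ∪ B| = 71


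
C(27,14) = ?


C(n,k) = n! / (k!(n-k)!)
C(27,14) = 27! / (14!13!)
= 20058300

C(27,14) = 20058300


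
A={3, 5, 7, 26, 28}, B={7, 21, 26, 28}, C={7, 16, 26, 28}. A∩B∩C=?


A ∩ B = {7, 26, 28}
(A ∩ B) ∩ C = {7, 26, 28}

A ∩ B ∩ C = {7, 26, 28}


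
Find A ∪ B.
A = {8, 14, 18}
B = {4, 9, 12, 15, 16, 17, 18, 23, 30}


A ∪ B = all elements in A or B (or both)
A = {8, 14, 18}
B = {4, 9, 12, 15, 16, 17, 18, 23, 30}
A ∪ B = {4, 8, 9, 12, 14, 15, 16, 17, 18, 23, 30}

A ∪ B = {4, 8, 9, 12, 14, 15, 16, 17, 18, 23, 30}


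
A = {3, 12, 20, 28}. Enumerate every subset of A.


|A| = 4, so |P(A)| = 2^4 = 16
Enumerate subsets by cardinality (0 to 4):
∅, {3}, {12}, {20}, {28}, {3, 12}, {3, 20}, {3, 28}, {12, 20}, {12, 28}, {20, 28}, {3, 12, 20}, {3, 12, 28}, {3, 20, 28}, {12, 20, 28}, {3, 12, 20, 28}

P(A) has 16 subsets: ∅, {3}, {12}, {20}, {28}, {3, 12}, {3, 20}, {3, 28}, {12, 20}, {12, 28}, {20, 28}, {3, 12, 20}, {3, 12, 28}, {3, 20, 28}, {12, 20, 28}, {3, 12, 20, 28}


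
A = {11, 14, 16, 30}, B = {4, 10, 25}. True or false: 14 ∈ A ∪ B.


A = {11, 14, 16, 30}, B = {4, 10, 25}
A ∪ B = all elements in A or B
A ∪ B = {4, 10, 11, 14, 16, 25, 30}
Checking if 14 ∈ A ∪ B
14 is in A ∪ B → True

14 ∈ A ∪ B


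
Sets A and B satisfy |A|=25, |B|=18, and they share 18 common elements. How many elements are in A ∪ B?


|A ∪ B| = |A| + |B| - |A ∩ B|
= 25 + 18 - 18
= 25

|A ∪ B| = 25


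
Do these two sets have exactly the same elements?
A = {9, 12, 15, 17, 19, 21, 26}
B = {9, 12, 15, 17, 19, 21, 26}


Two sets are equal iff they have exactly the same elements.
A = {9, 12, 15, 17, 19, 21, 26}
B = {9, 12, 15, 17, 19, 21, 26}
Same elements → A = B

Yes, A = B


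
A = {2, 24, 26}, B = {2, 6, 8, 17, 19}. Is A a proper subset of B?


A ⊂ B requires: A ⊆ B AND A ≠ B.
A ⊆ B? No
A ⊄ B, so A is not a proper subset.

No, A is not a proper subset of B


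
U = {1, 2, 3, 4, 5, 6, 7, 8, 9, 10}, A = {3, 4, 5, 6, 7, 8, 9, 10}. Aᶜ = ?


Aᶜ = U \ A = elements in U but not in A
U = {1, 2, 3, 4, 5, 6, 7, 8, 9, 10}
A = {3, 4, 5, 6, 7, 8, 9, 10}
Aᶜ = {1, 2}

Aᶜ = {1, 2}


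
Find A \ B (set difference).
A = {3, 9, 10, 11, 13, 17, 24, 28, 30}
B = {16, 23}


A \ B = elements in A but not in B
A = {3, 9, 10, 11, 13, 17, 24, 28, 30}
B = {16, 23}
Remove from A any elements in B
A \ B = {3, 9, 10, 11, 13, 17, 24, 28, 30}

A \ B = {3, 9, 10, 11, 13, 17, 24, 28, 30}


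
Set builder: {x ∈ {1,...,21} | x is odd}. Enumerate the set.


Checking each candidate:
Condition: odd numbers in {1,...,21}
Result = {1, 3, 5, 7, 9, 11, 13, 15, 17, 19, 21}

{1, 3, 5, 7, 9, 11, 13, 15, 17, 19, 21}


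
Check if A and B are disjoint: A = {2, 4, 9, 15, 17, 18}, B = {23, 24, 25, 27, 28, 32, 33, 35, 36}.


Disjoint means A ∩ B = ∅.
A ∩ B = ∅
A ∩ B = ∅, so A and B are disjoint.

Yes, A and B are disjoint


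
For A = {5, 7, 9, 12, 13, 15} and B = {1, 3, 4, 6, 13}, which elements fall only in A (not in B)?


A = {5, 7, 9, 12, 13, 15}
B = {1, 3, 4, 6, 13}
Region: only in A (not in B)
Elements: {5, 7, 9, 12, 15}

Elements only in A (not in B): {5, 7, 9, 12, 15}


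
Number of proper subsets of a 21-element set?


Total subsets = 2^n = 2^21 = 2097152
Proper subsets exclude the set itself: 2^n - 1
= 2097152 - 1
= 2097151

Number of proper subsets = 2097151


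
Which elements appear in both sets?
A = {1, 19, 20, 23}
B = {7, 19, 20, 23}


A ∩ B = elements in both A and B
A = {1, 19, 20, 23}
B = {7, 19, 20, 23}
A ∩ B = {19, 20, 23}

A ∩ B = {19, 20, 23}


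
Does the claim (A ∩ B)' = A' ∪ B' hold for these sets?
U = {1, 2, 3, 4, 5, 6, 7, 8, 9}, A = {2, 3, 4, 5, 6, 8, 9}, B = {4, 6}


LHS: A ∩ B = {4, 6}
(A ∩ B)' = U \ (A ∩ B) = {1, 2, 3, 5, 7, 8, 9}
A' = {1, 7}, B' = {1, 2, 3, 5, 7, 8, 9}
Claimed RHS: A' ∪ B' = {1, 2, 3, 5, 7, 8, 9}
Identity is VALID: LHS = RHS = {1, 2, 3, 5, 7, 8, 9} ✓

Identity is valid. (A ∩ B)' = A' ∪ B' = {1, 2, 3, 5, 7, 8, 9}


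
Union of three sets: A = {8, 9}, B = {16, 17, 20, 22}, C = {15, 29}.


A ∪ B = {8, 9, 16, 17, 20, 22}
(A ∪ B) ∪ C = {8, 9, 15, 16, 17, 20, 22, 29}

A ∪ B ∪ C = {8, 9, 15, 16, 17, 20, 22, 29}


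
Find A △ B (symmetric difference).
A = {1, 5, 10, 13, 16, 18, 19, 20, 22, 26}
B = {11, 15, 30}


A △ B = (A \ B) ∪ (B \ A) = elements in exactly one of A or B
A \ B = {1, 5, 10, 13, 16, 18, 19, 20, 22, 26}
B \ A = {11, 15, 30}
A △ B = {1, 5, 10, 11, 13, 15, 16, 18, 19, 20, 22, 26, 30}

A △ B = {1, 5, 10, 11, 13, 15, 16, 18, 19, 20, 22, 26, 30}


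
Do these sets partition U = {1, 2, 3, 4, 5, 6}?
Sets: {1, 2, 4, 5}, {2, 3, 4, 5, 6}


A partition requires: (1) non-empty parts, (2) pairwise disjoint, (3) union = U
Parts: {1, 2, 4, 5}, {2, 3, 4, 5, 6}
Union of parts: {1, 2, 3, 4, 5, 6}
U = {1, 2, 3, 4, 5, 6}
All non-empty? True
Pairwise disjoint? False
Covers U? True

No, not a valid partition


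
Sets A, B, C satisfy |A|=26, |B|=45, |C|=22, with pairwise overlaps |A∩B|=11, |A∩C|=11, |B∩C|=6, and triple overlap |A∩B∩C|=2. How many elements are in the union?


|A∪B∪C| = |A|+|B|+|C| - |A∩B|-|A∩C|-|B∩C| + |A∩B∩C|
= 26+45+22 - 11-11-6 + 2
= 93 - 28 + 2
= 67

|A ∪ B ∪ C| = 67


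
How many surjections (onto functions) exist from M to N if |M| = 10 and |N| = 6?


n = |M| = 10, k = |N| = 6. Surjections via inclusion-exclusion:
S(n,k) = Σ(-1)^i × C(k,i) × (k-i)^n, i=0 to k
i=0: (-1)^0×C(6,0)×6^10 = 60466176
i=1: (-1)^1×C(6,1)×5^10 = -58593750
i=2: (-1)^2×C(6,2)×4^10 = 15728640
i=3: (-1)^3×C(6,3)×3^10 = -1180980
i=4: (-1)^4×C(6,4)×2^10 = 15360
i=5: (-1)^5×C(6,5)×1^10 = -6
i=6: (-1)^6×C(6,6)×0^10 = 0
Total = 16435440

Number of surjections = 16435440


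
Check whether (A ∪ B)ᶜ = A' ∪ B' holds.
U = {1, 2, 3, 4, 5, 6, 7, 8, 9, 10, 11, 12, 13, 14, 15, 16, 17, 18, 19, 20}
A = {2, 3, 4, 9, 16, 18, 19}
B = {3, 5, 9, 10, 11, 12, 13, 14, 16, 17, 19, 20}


LHS: A ∪ B = {2, 3, 4, 5, 9, 10, 11, 12, 13, 14, 16, 17, 18, 19, 20}
(A ∪ B)' = U \ (A ∪ B) = {1, 6, 7, 8, 15}
A' = {1, 5, 6, 7, 8, 10, 11, 12, 13, 14, 15, 17, 20}, B' = {1, 2, 4, 6, 7, 8, 15, 18}
Claimed RHS: A' ∪ B' = {1, 2, 4, 5, 6, 7, 8, 10, 11, 12, 13, 14, 15, 17, 18, 20}
Identity is INVALID: LHS = {1, 6, 7, 8, 15} but the RHS claimed here equals {1, 2, 4, 5, 6, 7, 8, 10, 11, 12, 13, 14, 15, 17, 18, 20}. The correct form is (A ∪ B)' = A' ∩ B'.

Identity is invalid: (A ∪ B)' = {1, 6, 7, 8, 15} but A' ∪ B' = {1, 2, 4, 5, 6, 7, 8, 10, 11, 12, 13, 14, 15, 17, 18, 20}. The correct De Morgan law is (A ∪ B)' = A' ∩ B'.


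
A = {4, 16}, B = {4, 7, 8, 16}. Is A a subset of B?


A ⊆ B means every element of A is in B.
All elements of A are in B.
So A ⊆ B.

Yes, A ⊆ B


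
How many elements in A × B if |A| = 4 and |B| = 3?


|A × B| = |A| × |B|
= 4 × 3
= 12

|A × B| = 12


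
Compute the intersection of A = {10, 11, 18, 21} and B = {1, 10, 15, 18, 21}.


A ∩ B = elements in both A and B
A = {10, 11, 18, 21}
B = {1, 10, 15, 18, 21}
A ∩ B = {10, 18, 21}

A ∩ B = {10, 18, 21}


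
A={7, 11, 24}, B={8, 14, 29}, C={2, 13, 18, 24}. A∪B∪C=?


A ∪ B = {7, 8, 11, 14, 24, 29}
(A ∪ B) ∪ C = {2, 7, 8, 11, 13, 14, 18, 24, 29}

A ∪ B ∪ C = {2, 7, 8, 11, 13, 14, 18, 24, 29}


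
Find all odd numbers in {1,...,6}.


Checking each candidate:
Condition: odd numbers in {1,...,6}
Result = {1, 3, 5}

{1, 3, 5}


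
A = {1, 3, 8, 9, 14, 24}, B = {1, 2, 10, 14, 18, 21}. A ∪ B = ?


A ∪ B = all elements in A or B (or both)
A = {1, 3, 8, 9, 14, 24}
B = {1, 2, 10, 14, 18, 21}
A ∪ B = {1, 2, 3, 8, 9, 10, 14, 18, 21, 24}

A ∪ B = {1, 2, 3, 8, 9, 10, 14, 18, 21, 24}


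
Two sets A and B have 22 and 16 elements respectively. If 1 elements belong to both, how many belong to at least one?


|A ∪ B| = |A| + |B| - |A ∩ B|
= 22 + 16 - 1
= 37

|A ∪ B| = 37


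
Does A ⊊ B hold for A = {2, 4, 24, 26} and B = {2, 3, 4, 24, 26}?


A ⊂ B requires: A ⊆ B AND A ≠ B.
A ⊆ B? Yes
A = B? No
A ⊂ B: Yes (A is a proper subset of B)

Yes, A ⊂ B


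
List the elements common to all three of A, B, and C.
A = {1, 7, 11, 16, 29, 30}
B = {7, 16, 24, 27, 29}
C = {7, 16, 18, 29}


A ∩ B = {7, 16, 29}
(A ∩ B) ∩ C = {7, 16, 29}

A ∩ B ∩ C = {7, 16, 29}


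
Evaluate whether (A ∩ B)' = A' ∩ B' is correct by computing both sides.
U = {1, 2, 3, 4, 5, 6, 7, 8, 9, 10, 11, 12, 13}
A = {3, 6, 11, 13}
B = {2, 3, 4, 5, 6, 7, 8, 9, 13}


LHS: A ∩ B = {3, 6, 13}
(A ∩ B)' = U \ (A ∩ B) = {1, 2, 4, 5, 7, 8, 9, 10, 11, 12}
A' = {1, 2, 4, 5, 7, 8, 9, 10, 12}, B' = {1, 10, 11, 12}
Claimed RHS: A' ∩ B' = {1, 10, 12}
Identity is INVALID: LHS = {1, 2, 4, 5, 7, 8, 9, 10, 11, 12} but the RHS claimed here equals {1, 10, 12}. The correct form is (A ∩ B)' = A' ∪ B'.

Identity is invalid: (A ∩ B)' = {1, 2, 4, 5, 7, 8, 9, 10, 11, 12} but A' ∩ B' = {1, 10, 12}. The correct De Morgan law is (A ∩ B)' = A' ∪ B'.
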